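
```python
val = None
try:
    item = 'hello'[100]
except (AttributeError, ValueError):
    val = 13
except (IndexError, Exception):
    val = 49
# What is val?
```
49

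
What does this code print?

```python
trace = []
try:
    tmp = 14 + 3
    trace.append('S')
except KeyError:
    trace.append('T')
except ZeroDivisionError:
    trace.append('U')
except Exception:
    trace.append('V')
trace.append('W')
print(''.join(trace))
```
SW

No exception, try block completes normally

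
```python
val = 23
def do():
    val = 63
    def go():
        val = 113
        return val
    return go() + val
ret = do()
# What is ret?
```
176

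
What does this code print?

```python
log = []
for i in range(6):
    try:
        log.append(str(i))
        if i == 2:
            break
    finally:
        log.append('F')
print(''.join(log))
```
0F1F2F

finally runs even when breaking out of loop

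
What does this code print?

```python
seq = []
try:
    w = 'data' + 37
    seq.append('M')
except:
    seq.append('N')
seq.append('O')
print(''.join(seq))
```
NO

Exception raised in try, caught by bare except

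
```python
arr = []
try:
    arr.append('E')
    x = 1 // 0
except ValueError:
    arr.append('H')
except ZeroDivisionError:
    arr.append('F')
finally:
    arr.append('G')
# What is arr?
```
['E', 'F', 'G']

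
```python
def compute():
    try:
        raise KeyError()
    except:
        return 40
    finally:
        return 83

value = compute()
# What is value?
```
83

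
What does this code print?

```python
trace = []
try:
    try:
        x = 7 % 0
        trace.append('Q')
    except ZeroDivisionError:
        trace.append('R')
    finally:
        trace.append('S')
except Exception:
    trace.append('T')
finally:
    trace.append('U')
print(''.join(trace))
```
RSU

Both finally blocks run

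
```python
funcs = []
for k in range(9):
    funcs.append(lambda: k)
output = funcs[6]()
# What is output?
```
8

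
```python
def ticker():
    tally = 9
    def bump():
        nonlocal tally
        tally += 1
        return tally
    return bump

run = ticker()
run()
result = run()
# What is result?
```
11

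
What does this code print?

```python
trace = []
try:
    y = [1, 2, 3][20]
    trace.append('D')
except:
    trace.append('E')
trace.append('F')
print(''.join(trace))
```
EF

Exception raised in try, caught by bare except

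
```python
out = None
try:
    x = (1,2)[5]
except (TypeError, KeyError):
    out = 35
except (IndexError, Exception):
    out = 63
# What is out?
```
63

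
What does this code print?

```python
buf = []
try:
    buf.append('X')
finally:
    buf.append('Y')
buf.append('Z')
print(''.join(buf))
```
XYZ

try/finally without except, no exception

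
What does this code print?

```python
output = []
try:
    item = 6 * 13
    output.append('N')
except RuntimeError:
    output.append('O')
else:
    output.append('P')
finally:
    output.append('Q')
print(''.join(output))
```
NPQ

else runs before finally when no exception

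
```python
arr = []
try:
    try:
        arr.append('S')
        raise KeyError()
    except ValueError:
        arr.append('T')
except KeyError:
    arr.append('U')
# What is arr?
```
['S', 'U']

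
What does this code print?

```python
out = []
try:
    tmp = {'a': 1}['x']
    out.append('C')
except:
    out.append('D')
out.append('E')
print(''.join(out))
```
DE

Exception raised in try, caught by bare except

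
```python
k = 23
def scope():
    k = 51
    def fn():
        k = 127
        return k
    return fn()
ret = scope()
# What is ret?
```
127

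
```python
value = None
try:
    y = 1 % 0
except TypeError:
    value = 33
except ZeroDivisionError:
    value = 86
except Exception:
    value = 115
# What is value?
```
86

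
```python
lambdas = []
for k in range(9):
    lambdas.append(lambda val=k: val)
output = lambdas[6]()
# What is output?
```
6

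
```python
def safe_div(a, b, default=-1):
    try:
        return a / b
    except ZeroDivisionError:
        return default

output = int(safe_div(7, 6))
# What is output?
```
1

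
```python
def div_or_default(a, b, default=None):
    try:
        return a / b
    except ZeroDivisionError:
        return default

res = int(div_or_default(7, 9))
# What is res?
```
0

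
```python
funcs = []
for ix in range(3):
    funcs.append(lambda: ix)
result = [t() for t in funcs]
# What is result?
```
[2, 2, 2]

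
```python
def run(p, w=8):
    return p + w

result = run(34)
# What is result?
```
42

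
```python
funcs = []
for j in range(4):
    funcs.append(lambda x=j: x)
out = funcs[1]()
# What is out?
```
1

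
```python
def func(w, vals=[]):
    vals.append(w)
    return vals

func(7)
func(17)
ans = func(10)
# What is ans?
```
[7, 17, 10]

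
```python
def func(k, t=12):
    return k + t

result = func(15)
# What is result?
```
27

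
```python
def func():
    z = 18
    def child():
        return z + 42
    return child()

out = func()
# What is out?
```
60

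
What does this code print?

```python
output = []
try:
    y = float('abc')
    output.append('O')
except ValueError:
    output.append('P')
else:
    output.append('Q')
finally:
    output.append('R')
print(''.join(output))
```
PR

Exception: except runs, else skipped, finally runs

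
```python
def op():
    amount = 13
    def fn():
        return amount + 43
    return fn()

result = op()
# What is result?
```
56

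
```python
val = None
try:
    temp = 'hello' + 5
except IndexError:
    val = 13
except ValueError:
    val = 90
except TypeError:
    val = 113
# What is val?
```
113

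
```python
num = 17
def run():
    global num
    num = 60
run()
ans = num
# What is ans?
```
60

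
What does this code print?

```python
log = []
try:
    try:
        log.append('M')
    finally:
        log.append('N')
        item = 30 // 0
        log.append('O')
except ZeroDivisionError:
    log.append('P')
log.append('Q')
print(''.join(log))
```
MNPQ

Exception in inner finally caught by outer except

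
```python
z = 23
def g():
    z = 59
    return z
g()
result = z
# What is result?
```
23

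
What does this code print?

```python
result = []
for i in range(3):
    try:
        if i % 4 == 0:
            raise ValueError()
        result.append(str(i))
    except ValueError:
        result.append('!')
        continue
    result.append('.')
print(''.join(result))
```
!1.2.

continue in except skips rest of loop body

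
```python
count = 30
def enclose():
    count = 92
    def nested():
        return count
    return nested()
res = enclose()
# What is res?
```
92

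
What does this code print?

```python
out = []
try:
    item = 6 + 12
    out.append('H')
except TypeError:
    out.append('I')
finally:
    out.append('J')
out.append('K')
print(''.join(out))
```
HJK

finally runs after normal execution too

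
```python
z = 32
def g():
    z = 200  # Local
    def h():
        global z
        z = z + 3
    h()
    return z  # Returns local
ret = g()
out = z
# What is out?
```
35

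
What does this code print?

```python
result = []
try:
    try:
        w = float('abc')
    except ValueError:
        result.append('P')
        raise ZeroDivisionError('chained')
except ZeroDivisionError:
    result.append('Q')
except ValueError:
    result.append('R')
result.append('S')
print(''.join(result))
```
PQS

ZeroDivisionError raised and caught, original ValueError not re-raised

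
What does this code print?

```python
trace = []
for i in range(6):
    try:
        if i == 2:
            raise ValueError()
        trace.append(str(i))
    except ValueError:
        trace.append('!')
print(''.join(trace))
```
01!345

Exception on i=2 caught, loop continues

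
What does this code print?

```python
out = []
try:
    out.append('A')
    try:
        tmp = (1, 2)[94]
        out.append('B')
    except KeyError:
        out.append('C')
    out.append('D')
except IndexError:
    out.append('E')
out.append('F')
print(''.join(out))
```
AEF

Inner handler doesn't match, propagates to outer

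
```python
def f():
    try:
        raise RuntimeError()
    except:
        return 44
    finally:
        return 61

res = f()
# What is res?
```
61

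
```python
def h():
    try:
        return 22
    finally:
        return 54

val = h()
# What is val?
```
54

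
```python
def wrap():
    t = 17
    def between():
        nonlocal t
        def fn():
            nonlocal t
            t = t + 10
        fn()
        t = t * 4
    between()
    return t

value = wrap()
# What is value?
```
108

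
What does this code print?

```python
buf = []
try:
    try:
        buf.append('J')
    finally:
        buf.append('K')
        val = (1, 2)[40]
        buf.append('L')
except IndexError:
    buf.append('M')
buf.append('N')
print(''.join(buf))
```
JKMN

Exception in inner finally caught by outer except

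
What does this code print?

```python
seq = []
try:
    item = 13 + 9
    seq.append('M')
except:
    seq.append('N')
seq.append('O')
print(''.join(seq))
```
MO

No exception, try block completes normally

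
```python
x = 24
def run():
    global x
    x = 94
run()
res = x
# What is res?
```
94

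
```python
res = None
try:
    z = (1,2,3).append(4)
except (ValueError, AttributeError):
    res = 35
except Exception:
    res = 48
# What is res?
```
35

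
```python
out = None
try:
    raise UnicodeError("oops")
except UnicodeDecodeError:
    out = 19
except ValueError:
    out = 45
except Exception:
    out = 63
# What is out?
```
45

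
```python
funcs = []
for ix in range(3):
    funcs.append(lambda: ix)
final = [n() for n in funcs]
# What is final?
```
[2, 2, 2]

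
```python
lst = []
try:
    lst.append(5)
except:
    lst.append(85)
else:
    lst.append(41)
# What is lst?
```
[5, 41]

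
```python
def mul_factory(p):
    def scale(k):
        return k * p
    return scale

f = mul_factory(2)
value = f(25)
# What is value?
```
50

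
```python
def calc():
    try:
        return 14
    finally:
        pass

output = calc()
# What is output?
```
14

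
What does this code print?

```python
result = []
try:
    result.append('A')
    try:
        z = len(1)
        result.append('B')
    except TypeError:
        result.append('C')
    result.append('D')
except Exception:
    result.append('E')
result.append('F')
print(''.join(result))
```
ACDF

Inner exception caught by inner handler, outer continues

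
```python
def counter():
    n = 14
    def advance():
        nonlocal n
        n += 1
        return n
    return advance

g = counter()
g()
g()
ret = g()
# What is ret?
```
17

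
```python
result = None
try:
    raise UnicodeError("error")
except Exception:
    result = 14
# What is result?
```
14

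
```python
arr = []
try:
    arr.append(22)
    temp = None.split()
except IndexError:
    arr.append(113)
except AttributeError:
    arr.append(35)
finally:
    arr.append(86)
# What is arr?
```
[22, 35, 86]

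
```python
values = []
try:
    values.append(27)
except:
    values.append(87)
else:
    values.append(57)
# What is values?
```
[27, 57]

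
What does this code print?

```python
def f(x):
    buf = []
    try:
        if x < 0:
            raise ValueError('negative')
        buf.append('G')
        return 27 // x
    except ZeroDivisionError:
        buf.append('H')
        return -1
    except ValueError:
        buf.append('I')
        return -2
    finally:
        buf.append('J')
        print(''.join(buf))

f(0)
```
GHJ

x=0 causes ZeroDivisionError, caught, finally prints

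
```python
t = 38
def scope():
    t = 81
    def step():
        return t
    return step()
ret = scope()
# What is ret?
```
81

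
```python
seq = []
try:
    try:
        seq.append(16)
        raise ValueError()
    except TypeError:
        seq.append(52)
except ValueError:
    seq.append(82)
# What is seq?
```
[16, 82]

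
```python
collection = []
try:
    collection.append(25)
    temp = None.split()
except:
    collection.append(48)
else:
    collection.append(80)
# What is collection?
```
[25, 48]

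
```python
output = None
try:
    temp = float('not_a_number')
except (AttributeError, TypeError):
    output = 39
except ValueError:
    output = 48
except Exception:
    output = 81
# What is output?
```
48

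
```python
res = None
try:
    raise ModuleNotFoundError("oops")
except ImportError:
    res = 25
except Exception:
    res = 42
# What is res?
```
25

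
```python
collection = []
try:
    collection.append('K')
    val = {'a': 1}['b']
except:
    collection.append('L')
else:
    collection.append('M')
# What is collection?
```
['K', 'L']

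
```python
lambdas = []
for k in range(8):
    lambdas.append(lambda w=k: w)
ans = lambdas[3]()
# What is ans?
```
3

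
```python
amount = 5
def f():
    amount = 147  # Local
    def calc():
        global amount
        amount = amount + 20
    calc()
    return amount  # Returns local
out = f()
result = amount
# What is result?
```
25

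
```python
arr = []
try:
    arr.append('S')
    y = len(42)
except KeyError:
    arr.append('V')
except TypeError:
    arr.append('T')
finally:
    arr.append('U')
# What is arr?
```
['S', 'T', 'U']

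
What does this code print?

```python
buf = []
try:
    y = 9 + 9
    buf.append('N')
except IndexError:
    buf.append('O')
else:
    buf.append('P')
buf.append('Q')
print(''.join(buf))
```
NPQ

else block runs when no exception occurs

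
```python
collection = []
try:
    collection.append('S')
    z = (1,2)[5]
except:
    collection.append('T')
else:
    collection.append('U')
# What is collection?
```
['S', 'T']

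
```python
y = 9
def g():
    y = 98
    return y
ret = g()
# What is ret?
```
98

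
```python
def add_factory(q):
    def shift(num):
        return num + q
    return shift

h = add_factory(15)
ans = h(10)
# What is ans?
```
25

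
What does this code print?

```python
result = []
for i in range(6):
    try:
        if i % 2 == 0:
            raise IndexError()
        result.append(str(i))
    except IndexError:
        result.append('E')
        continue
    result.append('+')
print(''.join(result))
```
E1+E3+E5+

continue in except skips rest of loop body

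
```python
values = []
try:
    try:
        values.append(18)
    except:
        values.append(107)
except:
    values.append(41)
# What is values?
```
[18]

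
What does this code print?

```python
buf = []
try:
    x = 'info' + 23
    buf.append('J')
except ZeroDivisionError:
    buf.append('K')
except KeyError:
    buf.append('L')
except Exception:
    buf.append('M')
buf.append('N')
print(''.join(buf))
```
MN

TypeError not specifically caught, falls to Exception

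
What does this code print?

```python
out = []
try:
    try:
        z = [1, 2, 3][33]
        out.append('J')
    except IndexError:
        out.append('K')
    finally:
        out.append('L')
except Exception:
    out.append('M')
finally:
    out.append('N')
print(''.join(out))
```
KLN

Both finally blocks run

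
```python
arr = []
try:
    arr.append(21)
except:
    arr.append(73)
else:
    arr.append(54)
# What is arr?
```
[21, 54]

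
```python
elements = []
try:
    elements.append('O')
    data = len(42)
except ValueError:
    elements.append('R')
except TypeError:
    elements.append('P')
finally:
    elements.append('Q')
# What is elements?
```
['O', 'P', 'Q']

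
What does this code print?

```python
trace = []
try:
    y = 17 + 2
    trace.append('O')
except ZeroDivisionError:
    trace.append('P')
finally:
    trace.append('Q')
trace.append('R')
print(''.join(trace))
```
OQR

finally runs after normal execution too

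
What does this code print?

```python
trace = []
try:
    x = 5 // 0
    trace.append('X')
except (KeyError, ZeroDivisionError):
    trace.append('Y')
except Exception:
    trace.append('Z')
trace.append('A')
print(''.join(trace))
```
YA

ZeroDivisionError matches tuple containing it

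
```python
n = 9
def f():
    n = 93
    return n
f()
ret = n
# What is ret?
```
9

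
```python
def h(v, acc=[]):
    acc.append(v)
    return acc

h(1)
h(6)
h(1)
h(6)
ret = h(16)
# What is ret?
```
[1, 6, 1, 6, 16]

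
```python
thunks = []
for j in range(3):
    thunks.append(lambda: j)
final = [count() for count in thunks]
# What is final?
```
[2, 2, 2]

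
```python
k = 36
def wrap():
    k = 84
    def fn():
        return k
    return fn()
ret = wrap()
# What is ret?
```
84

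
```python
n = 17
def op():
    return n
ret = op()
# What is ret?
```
17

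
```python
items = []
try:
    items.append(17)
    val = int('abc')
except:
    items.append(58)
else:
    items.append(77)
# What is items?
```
[17, 58]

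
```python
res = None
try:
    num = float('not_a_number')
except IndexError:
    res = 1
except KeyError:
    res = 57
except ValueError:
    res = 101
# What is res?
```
101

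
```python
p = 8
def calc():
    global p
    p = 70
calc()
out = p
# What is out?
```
70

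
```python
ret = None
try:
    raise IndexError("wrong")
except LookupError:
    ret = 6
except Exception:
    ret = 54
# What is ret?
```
6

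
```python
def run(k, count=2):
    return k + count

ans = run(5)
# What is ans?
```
7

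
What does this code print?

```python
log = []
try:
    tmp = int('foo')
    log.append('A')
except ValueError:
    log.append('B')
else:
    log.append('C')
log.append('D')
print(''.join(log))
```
BD

else block skipped when exception is caught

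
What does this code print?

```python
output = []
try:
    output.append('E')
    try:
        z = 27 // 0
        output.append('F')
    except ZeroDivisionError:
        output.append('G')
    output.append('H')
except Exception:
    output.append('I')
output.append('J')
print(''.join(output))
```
EGHJ

Inner exception caught by inner handler, outer continues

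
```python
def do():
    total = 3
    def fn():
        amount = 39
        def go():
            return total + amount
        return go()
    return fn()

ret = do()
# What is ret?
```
42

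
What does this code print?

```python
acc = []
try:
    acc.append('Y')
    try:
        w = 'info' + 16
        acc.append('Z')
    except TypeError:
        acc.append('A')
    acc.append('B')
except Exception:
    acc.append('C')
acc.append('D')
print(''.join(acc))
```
YABD

Inner exception caught by inner handler, outer continues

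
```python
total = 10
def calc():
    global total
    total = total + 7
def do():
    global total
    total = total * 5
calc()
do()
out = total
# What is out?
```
85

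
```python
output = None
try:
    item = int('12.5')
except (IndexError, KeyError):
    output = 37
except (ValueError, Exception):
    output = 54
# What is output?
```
54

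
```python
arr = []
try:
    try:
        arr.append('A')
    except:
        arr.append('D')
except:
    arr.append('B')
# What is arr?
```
['A']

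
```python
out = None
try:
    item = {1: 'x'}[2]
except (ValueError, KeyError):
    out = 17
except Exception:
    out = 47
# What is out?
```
17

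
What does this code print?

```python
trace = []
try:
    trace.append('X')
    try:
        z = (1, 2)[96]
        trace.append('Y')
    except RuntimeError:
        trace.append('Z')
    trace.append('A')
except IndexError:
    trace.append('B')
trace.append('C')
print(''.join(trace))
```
XBC

Inner handler doesn't match, propagates to outer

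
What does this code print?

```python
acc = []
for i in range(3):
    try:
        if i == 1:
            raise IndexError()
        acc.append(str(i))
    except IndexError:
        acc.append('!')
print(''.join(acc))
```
0!2

Exception on i=1 caught, loop continues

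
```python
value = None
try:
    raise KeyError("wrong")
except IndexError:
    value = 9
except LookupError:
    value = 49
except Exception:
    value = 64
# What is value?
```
49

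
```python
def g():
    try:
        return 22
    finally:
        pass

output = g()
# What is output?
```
22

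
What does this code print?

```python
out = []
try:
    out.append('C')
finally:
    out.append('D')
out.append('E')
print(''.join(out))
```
CDE

try/finally without except, no exception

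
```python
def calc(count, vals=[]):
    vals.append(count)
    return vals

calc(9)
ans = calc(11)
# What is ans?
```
[9, 11]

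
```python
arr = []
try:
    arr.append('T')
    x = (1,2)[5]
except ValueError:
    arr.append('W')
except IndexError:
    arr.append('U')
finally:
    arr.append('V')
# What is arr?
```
['T', 'U', 'V']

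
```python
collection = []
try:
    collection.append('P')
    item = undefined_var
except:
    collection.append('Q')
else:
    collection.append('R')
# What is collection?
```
['P', 'Q']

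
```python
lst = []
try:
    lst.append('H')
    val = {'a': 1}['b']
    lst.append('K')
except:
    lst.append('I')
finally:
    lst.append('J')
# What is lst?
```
['H', 'I', 'J']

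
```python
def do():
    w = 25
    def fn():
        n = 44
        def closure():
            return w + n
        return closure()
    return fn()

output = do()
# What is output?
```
69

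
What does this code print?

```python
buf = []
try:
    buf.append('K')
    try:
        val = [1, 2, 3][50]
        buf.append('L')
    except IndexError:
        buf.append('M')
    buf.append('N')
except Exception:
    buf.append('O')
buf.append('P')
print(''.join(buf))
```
KMNP

Inner exception caught by inner handler, outer continues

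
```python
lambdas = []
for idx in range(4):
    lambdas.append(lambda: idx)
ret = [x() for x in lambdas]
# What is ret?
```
[3, 3, 3, 3]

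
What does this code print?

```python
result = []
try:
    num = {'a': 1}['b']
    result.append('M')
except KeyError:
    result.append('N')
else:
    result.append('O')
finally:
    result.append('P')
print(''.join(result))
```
NP

Exception: except runs, else skipped, finally runs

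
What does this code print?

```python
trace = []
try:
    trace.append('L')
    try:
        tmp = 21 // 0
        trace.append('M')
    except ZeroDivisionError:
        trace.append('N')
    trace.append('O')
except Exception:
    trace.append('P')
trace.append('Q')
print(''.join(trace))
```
LNOQ

Inner exception caught by inner handler, outer continues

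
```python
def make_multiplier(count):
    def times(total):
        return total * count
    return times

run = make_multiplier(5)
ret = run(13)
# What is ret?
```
65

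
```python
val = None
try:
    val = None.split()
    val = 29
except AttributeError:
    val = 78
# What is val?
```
78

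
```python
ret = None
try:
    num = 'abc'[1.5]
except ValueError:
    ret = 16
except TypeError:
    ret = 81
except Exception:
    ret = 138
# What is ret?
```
81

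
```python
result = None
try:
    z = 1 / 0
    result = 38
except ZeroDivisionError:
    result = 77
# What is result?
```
77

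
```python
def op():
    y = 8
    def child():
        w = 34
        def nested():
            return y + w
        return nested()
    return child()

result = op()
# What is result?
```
42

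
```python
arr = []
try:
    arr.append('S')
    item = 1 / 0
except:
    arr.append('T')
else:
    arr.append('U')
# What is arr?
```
['S', 'T']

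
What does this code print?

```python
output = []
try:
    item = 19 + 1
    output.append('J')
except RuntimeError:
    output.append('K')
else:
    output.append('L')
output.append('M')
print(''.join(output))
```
JLM

else block runs when no exception occurs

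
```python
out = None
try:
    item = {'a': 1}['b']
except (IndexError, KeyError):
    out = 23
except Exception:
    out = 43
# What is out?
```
23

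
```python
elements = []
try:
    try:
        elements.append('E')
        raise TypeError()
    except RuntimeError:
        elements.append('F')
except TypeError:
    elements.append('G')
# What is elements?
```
['E', 'G']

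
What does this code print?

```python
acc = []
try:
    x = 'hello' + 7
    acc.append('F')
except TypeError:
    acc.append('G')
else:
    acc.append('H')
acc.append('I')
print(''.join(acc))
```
GI

else block skipped when exception is caught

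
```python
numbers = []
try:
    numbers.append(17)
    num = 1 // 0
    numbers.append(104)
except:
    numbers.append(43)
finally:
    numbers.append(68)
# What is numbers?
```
[17, 43, 68]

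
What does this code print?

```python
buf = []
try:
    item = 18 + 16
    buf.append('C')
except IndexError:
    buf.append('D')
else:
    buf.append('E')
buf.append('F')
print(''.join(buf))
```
CEF

else block runs when no exception occurs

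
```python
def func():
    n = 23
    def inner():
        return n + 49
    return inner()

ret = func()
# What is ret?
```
72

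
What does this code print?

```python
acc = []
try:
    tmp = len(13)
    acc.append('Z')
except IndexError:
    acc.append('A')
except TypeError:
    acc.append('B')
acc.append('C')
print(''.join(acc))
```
BC

TypeError is caught by its specific handler, not IndexError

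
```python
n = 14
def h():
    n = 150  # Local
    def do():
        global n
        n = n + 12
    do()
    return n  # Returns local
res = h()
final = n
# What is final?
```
26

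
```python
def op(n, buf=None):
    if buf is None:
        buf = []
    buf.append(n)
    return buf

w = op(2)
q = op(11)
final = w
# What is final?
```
[2]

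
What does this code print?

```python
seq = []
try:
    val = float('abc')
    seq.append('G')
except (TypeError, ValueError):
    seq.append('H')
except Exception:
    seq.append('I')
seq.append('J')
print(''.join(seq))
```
HJ

ValueError matches tuple containing it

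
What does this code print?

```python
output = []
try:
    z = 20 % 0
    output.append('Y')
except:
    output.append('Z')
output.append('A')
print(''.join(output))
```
ZA

Exception raised in try, caught by bare except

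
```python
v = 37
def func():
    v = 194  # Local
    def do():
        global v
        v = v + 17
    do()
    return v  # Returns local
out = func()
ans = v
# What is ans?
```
54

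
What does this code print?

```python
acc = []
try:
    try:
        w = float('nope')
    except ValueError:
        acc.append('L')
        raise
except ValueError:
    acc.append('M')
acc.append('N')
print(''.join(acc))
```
LMN

raise without argument re-raises current exception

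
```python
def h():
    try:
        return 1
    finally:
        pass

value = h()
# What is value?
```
1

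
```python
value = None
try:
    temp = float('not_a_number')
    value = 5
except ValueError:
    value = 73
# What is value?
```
73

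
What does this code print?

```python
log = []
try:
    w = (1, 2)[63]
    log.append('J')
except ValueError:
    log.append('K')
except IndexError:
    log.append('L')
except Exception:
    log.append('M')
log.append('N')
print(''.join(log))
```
LN

IndexError matches before generic Exception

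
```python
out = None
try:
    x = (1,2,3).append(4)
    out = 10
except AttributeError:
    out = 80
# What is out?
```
80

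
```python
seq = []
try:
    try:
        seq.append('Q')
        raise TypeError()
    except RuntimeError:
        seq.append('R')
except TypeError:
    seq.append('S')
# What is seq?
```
['Q', 'S']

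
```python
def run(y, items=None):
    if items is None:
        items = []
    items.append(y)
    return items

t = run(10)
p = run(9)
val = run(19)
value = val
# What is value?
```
[19]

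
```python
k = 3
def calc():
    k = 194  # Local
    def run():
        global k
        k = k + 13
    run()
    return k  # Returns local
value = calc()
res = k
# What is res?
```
16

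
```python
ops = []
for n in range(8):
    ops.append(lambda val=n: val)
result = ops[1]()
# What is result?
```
1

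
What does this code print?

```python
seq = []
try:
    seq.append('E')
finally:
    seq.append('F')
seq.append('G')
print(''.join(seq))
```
EFG

try/finally without except, no exception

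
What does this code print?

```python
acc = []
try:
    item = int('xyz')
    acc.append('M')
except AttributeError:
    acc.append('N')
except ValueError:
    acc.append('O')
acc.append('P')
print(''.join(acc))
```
OP

ValueError is caught by its specific handler, not AttributeError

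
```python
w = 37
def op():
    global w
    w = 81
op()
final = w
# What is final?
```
81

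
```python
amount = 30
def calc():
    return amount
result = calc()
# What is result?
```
30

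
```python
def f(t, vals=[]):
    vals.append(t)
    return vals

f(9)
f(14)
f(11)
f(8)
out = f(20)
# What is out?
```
[9, 14, 11, 8, 20]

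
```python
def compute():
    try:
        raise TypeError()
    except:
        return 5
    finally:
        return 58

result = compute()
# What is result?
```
58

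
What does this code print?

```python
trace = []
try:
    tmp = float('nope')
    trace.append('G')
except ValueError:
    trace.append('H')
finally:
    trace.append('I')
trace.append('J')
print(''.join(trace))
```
HIJ

finally always runs, even after exception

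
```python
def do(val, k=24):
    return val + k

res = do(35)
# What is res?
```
59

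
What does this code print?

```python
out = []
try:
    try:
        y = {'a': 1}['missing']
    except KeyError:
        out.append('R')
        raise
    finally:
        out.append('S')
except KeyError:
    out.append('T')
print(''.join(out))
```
RST

finally runs before re-raised exception propagates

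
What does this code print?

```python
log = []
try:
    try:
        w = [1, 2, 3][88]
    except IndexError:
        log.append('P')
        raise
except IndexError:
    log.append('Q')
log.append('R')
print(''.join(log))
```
PQR

raise without argument re-raises current exception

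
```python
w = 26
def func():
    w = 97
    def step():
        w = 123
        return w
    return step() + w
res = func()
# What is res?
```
220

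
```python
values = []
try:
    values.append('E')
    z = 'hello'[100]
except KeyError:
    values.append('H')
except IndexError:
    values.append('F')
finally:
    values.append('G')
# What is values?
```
['E', 'F', 'G']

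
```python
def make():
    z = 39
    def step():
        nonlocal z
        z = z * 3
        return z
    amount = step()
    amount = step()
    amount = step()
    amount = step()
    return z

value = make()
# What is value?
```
3159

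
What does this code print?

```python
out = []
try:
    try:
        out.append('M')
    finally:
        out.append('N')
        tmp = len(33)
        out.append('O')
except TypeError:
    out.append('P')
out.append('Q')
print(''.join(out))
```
MNPQ

Exception in inner finally caught by outer except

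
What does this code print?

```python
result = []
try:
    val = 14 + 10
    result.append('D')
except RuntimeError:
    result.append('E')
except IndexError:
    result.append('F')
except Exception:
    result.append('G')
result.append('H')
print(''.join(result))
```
DH

No exception, try block completes normally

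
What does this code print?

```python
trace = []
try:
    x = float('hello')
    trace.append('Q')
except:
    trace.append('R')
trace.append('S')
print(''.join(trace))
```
RS

Exception raised in try, caught by bare except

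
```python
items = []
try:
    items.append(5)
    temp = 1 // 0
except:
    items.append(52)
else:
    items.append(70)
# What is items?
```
[5, 52]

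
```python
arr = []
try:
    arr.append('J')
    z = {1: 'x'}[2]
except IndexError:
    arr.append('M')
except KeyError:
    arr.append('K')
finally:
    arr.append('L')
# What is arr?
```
['J', 'K', 'L']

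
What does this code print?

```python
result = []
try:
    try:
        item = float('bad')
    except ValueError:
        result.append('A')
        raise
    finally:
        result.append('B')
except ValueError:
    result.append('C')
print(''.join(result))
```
ABC

finally runs before re-raised exception propagates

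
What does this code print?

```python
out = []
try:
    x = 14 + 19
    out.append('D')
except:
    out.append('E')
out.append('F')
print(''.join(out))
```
DF

No exception, try block completes normally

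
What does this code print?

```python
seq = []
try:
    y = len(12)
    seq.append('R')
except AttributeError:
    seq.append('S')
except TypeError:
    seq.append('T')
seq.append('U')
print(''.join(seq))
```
TU

TypeError is caught by its specific handler, not AttributeError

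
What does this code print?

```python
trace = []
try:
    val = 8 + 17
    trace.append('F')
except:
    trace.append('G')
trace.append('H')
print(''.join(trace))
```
FH

No exception, try block completes normally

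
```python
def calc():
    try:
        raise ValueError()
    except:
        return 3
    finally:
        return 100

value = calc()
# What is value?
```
100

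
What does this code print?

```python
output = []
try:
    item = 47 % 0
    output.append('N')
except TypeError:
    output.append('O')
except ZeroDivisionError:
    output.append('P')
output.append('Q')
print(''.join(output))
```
PQ

ZeroDivisionError is caught by its specific handler, not TypeError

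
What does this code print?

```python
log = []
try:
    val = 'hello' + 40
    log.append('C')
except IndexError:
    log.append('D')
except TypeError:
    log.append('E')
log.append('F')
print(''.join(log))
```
EF

TypeError is caught by its specific handler, not IndexError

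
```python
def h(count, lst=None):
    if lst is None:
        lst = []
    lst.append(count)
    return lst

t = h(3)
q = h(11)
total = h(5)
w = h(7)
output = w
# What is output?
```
[7]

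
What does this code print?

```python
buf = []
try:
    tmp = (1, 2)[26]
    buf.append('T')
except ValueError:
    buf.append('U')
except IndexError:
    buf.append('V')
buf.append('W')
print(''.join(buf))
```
VW

IndexError is caught by its specific handler, not ValueError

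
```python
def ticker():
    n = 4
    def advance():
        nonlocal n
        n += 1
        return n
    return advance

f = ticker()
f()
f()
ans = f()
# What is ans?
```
7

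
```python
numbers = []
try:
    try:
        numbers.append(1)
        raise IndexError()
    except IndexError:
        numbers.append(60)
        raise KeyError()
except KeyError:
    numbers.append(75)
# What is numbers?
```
[1, 60, 75]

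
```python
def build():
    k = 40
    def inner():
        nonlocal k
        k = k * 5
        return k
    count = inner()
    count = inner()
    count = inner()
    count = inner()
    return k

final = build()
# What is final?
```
25000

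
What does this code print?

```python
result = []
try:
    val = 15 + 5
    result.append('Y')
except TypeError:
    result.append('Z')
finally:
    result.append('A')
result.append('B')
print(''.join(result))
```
YAB

finally runs after normal execution too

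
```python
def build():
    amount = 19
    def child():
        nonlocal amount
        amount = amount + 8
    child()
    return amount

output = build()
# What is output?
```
27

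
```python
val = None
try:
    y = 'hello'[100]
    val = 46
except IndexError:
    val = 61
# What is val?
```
61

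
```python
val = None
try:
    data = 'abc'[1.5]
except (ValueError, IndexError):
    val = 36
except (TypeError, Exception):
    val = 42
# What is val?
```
42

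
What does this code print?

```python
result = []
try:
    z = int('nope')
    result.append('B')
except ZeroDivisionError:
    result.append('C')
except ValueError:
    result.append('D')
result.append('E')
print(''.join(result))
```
DE

ValueError is caught by its specific handler, not ZeroDivisionError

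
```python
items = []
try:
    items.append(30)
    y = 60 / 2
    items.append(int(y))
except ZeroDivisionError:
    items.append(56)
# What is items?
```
[30, 30]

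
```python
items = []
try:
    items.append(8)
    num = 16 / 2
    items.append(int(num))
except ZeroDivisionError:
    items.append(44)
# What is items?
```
[8, 8]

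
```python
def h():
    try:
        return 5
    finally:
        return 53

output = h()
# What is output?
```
53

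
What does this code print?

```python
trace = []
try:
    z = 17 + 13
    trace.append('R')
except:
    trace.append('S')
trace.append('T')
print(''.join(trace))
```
RT

No exception, try block completes normally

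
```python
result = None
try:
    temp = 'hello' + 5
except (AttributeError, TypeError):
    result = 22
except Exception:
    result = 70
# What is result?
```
22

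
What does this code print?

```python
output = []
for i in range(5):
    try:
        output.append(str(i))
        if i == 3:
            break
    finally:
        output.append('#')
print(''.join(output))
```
0#1#2#3#

finally runs even when breaking out of loop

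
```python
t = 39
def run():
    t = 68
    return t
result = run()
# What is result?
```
68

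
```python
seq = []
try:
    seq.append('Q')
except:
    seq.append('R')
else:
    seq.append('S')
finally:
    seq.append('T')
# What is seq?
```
['Q', 'S', 'T']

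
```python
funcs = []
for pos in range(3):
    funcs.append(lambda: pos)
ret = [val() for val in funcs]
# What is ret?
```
[2, 2, 2]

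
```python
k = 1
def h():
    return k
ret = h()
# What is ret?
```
1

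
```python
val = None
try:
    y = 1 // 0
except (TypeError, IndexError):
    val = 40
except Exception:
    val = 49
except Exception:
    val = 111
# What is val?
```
49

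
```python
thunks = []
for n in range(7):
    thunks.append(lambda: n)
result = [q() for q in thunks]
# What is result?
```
[6, 6, 6, 6, 6, 6, 6]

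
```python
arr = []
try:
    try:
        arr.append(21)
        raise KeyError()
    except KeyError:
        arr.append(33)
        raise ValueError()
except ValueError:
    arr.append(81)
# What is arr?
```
[21, 33, 81]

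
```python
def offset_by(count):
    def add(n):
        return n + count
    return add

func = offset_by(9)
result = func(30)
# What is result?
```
39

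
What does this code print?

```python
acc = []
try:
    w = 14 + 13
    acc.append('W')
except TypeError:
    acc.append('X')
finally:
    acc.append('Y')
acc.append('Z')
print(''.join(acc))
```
WYZ

finally runs after normal execution too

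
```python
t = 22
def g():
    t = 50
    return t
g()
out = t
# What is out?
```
22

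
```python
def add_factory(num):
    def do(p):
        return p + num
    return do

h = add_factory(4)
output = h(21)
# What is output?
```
25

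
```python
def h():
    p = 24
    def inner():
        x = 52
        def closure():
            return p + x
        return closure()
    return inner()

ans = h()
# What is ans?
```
76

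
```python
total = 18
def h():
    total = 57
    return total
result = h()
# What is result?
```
57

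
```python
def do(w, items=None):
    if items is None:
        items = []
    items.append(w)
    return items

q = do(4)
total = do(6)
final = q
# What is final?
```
[4]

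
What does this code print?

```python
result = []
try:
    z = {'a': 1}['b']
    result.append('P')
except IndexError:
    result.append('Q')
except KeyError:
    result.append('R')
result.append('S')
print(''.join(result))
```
RS

KeyError is caught by its specific handler, not IndexError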